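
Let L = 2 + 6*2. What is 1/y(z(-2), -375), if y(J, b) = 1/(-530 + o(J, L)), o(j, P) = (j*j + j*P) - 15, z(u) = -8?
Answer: -593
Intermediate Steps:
L = 14 (L = 2 + 12 = 14)
o(j, P) = -15 + j² + P*j (o(j, P) = (j² + P*j) - 15 = -15 + j² + P*j)
y(J, b) = 1/(-545 + J² + 14*J) (y(J, b) = 1/(-530 + (-15 + J² + 14*J)) = 1/(-545 + J² + 14*J))
1/y(z(-2), -375) = 1/(1/(-545 + (-8)² + 14*(-8))) = 1/(1/(-545 + 64 - 112)) = 1/(1/(-593)) = 1/(-1/593) = -593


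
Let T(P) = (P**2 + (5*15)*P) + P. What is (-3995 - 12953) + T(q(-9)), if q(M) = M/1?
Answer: -17551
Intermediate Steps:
q(M) = M (q(M) = M*1 = M)
T(P) = P**2 + 76*P (T(P) = (P**2 + 75*P) + P = P**2 + 76*P)
(-3995 - 12953) + T(q(-9)) = (-3995 - 12953) - 9*(76 - 9) = -16948 - 9*67 = -16948 - 603 = -17551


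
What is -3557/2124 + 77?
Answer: 159991/2124 ≈ 75.325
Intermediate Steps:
-3557/2124 + 77 = 159991/2124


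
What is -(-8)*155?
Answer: 1240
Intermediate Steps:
-(-8)*155 = -8*(-155) = 1240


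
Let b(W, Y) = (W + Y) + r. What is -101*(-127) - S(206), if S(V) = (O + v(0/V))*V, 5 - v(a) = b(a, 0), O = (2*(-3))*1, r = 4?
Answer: 13857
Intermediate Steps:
b(W, Y) = 4 + W + Y (b(W, Y) = (W + Y) + 4 = 4 + W + Y)
O = -6 (O = -6*1 = -6)
v(a) = 1 - a (v(a) = 5 - (4 + a + 0) = 5 - (4 + a) = 5 + (-4 - a) = 1 - a)
S(V) = -5*V (S(V) = (-6 + (1 - 0/V))*V = (-6 + (1 - 1*0))*V = (-6 + (1 + 0))*V = (-6 + 1)*V = -5*V)
-101*(-127) - S(206) = -101*(-127) - (-5)*206 = 12827 - 1*(-1030) = 12827 + 1030 = 13857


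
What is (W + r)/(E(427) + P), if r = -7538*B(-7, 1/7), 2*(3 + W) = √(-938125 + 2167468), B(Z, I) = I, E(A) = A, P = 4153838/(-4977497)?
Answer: -5374985689/2121237381 + 4977497*√1229343/4242474762 ≈ -1.2330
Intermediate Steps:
P = -4153838/4977497 (P = 4153838*(-1/4977497) = -4153838/4977497 ≈ -0.83452)
W = -3 + √1229343/2 (W = -3 + √(-938125 + 2167468)/2 = -3 + √1229343/2 ≈ 551.38)
r = -7538/7 ≈ -1076.9
(W + r)/(E(427) + P) = ((-3 + √1229343/2) - 7538/7)/(427 - 4153838/4977497) = (-7559/7 + √1229343/2)/(2121237381/4977497) = (-7559/7 + √1229343/2)*(4977497/2121237381) = -5374985689/2121237381 + 4977497*√1229343/4242474762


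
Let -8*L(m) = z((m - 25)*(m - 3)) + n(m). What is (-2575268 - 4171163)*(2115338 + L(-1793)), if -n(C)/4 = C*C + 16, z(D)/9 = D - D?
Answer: -50230828614171/2 ≈ -2.5115e+13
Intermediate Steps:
z(D) = 0 (z(D) = 9*(D - D) = 9*0 = 0)
n(C) = -64 - 4*C**2 (n(C) = -4*(C*C + 16) = -4*(C**2 + 16) = -4*(16 + C**2) = -64 - 4*C**2)
L(m) = 8 + m**2/2 (L(m) = -(0 + (-64 - 4*m**2))/8 = -(-64 - 4*m**2)/8 = 8 + m**2/2)
(-2575268 - 4171163)*(2115338 + L(-1793)) = (-2575268 - 4171163)*(2115338 + (8 + (1/2)*(-1793)**2)) = -6746431*(2115338 + (8 + (1/2)*3214849)) = -6746431*(2115338 + (8 + 3214849/2)) = -6746431*(2115338 + 3214865/2) = -6746431*7445541/2 = -50230828614171/2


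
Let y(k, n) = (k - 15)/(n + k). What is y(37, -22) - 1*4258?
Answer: -63848/15 ≈ -4256.5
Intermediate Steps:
y(k, n) = (-15 + k)/(k + n)
y(37, -22) - 1*4258 = (-15 + 37)/(37 - 22) - 1*4258 = 22/15 - 4258 = -63848/15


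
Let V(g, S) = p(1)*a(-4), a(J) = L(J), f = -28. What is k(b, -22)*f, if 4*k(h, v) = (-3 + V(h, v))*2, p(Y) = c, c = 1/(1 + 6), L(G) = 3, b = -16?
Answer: 36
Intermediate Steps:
a(J) = 3
c = ⅐ (c = 1/7 = ⅐ ≈ 0.14286)
p(Y) = ⅐
V(g, S) = 3/7 (V(g, S) = (⅐)*3 = 3/7)
k(h, v) = -9/7 (k(h, v) = ((-3 + 3/7)*2)/4 = (-18/7*2)/4 = (¼)*(-36/7) = -9/7)
k(b, -22)*f = -9/7*(-28) = 36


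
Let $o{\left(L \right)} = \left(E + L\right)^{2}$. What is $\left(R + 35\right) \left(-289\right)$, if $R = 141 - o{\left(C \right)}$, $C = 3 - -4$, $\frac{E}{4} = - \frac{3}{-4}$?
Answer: $-21964$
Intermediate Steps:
$E = 3$ ($E = 4 \left(- \frac{3}{-4}\right) = 4 \left(\left(-3\right) \left(- \frac{1}{4}\right)\right) = 4 \cdot \frac{3}{4} = 3$)
$C = 7$ ($C = 3 + 4 = 7$)
$o{\left(L \right)} = \left(3 + L\right)^{2}$
$R = 41$ ($R = 141 - \left(3 + 7\right)^{2} = 141 - 10^{2} = 141 - 100 = 41$)
$\left(R + 35\right) \left(-289\right) = \left(41 + 35\right) \left(-289\right) = 76 \left(-289\right) = -21964$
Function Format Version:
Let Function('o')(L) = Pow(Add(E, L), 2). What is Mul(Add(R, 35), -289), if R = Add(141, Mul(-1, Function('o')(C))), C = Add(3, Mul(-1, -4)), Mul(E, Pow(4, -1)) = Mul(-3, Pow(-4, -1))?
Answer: -21964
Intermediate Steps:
E = 3 (E = Mul(4, Mul(-3, Pow(-4, -1))) = Mul(4, Mul(-3, Rational(-1, 4))) = Mul(4, Rational(3, 4)) = 3)
C = 7 (C = Add(3, 4) = 7)
Function('o')(L) = Pow(Add(3, L), 2)
R = 41 (R = Add(141, Mul(-1, Pow(Add(3, 7), 2))) = Add(141, Mul(-1, Pow(10, 2))) = Add(141, Mul(-1, 100)) = Add(141, -100) = 41)
Mul(Add(R, 35), -289) = Mul(Add(41, 35), -289) = Mul(76, -289) = -21964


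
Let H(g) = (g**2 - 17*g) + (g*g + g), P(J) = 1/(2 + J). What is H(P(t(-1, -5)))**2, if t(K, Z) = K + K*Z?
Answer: 2209/324 ≈ 6.8179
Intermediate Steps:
H(g) = -16*g + 2*g**2 (H(g) = (g**2 - 17*g) + (g**2 + g) = (g**2 - 17*g) + (g + g**2) = -16*g + 2*g**2)
H(P(t(-1, -5)))**2 = (2*(-8 + 1/(2 - (1 - 5)))/(2 - (1 - 5)))**2 = (2*(-8 + 1/(2 - 1*(-4)))/(2 - 1*(-4)))**2 = (2*(-8 + 1/(2 + 4))/(2 + 4))**2 = (2*(-8 + 1/6)/6)**2 = (2*(1/6)*(-8 + 1/6))**2 = (2*(1/6)*(-47/6))**2 = (-47/18)**2 = 2209/324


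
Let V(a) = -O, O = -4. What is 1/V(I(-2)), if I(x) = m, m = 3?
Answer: 1/4 ≈ 0.25000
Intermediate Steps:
I(x) = 3
V(a) = 4 (V(a) = -1*(-4) = 4)
1/V(I(-2)) = 1/4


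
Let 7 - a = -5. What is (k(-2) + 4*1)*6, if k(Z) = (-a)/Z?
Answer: 60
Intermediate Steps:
a = 12 (a = 7 - 1*(-5) = 7 + 5 = 12)
k(Z) = -12/Z (k(Z) = (-1*12)/Z = -12/Z)
(k(-2) + 4*1)*6 = (-12/(-2) + 4*1)*6 = (-12*(-½) + 4)*6 = (6 + 4)*6 = 10*6 = 60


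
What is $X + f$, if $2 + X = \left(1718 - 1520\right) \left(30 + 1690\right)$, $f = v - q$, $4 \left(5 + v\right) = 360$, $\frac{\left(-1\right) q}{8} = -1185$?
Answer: $331163$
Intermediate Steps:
$q = 9480$ ($q = \left(-8\right) \left(-1185\right) = 9480$)
$v = 85$ ($v = -5 + \frac{1}{4} \cdot 360 = -5 + 90 = 85$)
$f = -9395$ ($f = 85 - 9480 = -9395$)
$X = 340558$ ($X = -2 + \left(1718 - 1520\right) \left(30 + 1690\right) = -2 + 198 \cdot 1720 = -2 + 340560 = 340558$)
$X + f = 340558 - 9395 = 331163$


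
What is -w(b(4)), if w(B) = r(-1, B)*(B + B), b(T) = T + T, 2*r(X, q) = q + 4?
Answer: -96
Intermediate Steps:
r(X, q) = 2 + q/2 (r(X, q) = (q + 4)/2 = (4 + q)/2 = 2 + q/2)
b(T) = 2*T
w(B) = 2*B*(2 + B/2) (w(B) = (2 + B/2)*(B + B) = (2 + B/2)*(2*B) = 2*B*(2 + B/2))
-w(b(4)) = -2*4*(4 + 2*4) = -8*(4 + 8) = -8*12 = -1*96 = -96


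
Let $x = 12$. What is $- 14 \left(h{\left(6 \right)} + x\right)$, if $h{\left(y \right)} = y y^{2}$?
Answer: $-3192$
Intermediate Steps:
$h{\left(y \right)} = y^{3}$
$- 14 \left(h{\left(6 \right)} + x\right) = - 14 \left(6^{3} + 12\right) = - 14 \left(216 + 12\right) = \left(-14\right) 228 = -3192$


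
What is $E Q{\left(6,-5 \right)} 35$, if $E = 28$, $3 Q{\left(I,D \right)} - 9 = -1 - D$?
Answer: $\frac{12740}{3} \approx 4246.7$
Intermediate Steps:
$Q{\left(I,D \right)} = \frac{8}{3} - \frac{D}{3}$ ($Q{\left(I,D \right)} = 3 + \frac{-1 - D}{3} = 3 - \left(\frac{1}{3} + \frac{D}{3}\right) = \frac{8}{3} - \frac{D}{3}$)
$E Q{\left(6,-5 \right)} 35 = 28 \left(\frac{8}{3} - - \frac{5}{3}\right) 35 = 28 \left(\frac{8}{3} + \frac{5}{3}\right) 35 = 28 \cdot \frac{13}{3} \cdot 35 = \frac{364}{3} \cdot 35 = \frac{12740}{3}$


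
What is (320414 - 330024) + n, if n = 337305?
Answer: 327695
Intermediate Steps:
(320414 - 330024) + n = (320414 - 330024) + 337305 = -9610 + 337305 = 327695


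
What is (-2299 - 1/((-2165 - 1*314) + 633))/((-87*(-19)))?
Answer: -1414651/1017146 ≈ -1.3908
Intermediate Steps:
(-2299 - 1/((-2165 - 1*314) + 633))/((-87*(-19))) = (-2299 - 1/((-2165 - 314) + 633))/1653 = (-2299 - 1/(-2479 + 633))*(1/1653) = (-2299 - 1/(-1846))*(1/1653) = (-2299 - 1*(-1/1846))*(1/1653) = (-2299 + 1/1846)*(1/1653) = -4243953/1846*1/1653 = -1414651/1017146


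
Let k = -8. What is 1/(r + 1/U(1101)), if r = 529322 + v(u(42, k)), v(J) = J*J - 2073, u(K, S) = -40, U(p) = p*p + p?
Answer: 1213302/641653549399 ≈ 1.8909e-6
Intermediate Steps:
U(p) = p + p² (U(p) = p² + p = p + p²)
v(J) = -2073 + J² (v(J) = J² - 2073 = -2073 + J²)
r = 528849 (r = 529322 + (-2073 + (-40)²) = 529322 + (-2073 + 1600) = 529322 - 473 = 528849)
1/(r + 1/U(1101)) = 1/(528849 + 1/(1101*(1 + 1101))) = 1/(528849 + 1/(1101*1102)) = 1/(528849 + 1/1213302) = 1/(641653549399/1213302) = 1213302/641653549399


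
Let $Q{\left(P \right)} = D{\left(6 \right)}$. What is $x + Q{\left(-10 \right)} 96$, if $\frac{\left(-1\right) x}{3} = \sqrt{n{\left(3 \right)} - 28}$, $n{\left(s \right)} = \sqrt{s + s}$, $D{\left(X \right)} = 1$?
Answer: $96 - 3 \sqrt{-28 + \sqrt{6}} \approx 96.0 - 15.164 i$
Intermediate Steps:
$Q{\left(P \right)} = 1$
$n{\left(s \right)} = \sqrt{2} \sqrt{s}$ ($n{\left(s \right)} = \sqrt{2 s} = \sqrt{2} \sqrt{s}$)
$x = - 3 \sqrt{-28 + \sqrt{6}}$ ($x = - 3 \sqrt{\sqrt{2} \sqrt{3} - 28} = - 3 \sqrt{\sqrt{6} - 28} = - 3 \sqrt{-28 + \sqrt{6}} \approx - 15.164 i$)
$x + Q{\left(-10 \right)} 96 = - 3 i \sqrt{28 - \sqrt{6}} + 1 \cdot 96 = - 3 i \sqrt{28 - \sqrt{6}} + 96 = 96 - 3 i \sqrt{28 - \sqrt{6}}$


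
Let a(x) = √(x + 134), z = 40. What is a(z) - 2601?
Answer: -2601 + √174 ≈ -2587.8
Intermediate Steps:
a(x) = √(134 + x)
a(z) - 2601 = √(134 + 40) - 2601 = √174 - 2601 = -2601 + √174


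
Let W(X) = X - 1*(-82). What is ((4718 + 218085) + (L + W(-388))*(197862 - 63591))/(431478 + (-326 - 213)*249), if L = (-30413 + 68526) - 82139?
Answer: -5952279169/297267 ≈ -20023.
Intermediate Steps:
W(X) = 82 + X (W(X) = X + 82 = 82 + X)
L = -44026 (L = 38113 - 82139 = -44026)
((4718 + 218085) + (L + W(-388))*(197862 - 63591))/(431478 + (-326 - 213)*249) = ((4718 + 218085) + (-44026 + (82 - 388))*(197862 - 63591))/(431478 + (-326 - 213)*249) = (222803 + (-44026 - 306)*134271)/(431478 - 539*249) = (222803 - 44332*134271)/(431478 - 134211) = (222803 - 5952501972)/297267 = -5952279169*1/297267 = -5952279169/297267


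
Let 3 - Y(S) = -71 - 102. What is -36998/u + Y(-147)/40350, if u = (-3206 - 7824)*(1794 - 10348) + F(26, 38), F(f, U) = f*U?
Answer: 96878293/24404406300 ≈ 0.0039697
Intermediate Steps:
Y(S) = 176 (Y(S) = 3 - (-71 - 102) = 3 - 1*(-173) = 3 + 173 = 176)
F(f, U) = U*f
u = 94351608 (u = (-3206 - 7824)*(1794 - 10348) + 38*26 = -11030*(-8554) + 988 = 94350620 + 988 = 94351608)
-36998/u + Y(-147)/40350 = -36998/94351608 + 176/40350 = -36998*1/94351608 + 176*(1/40350) = -1423/3628908 + 88/20175 = 96878293/24404406300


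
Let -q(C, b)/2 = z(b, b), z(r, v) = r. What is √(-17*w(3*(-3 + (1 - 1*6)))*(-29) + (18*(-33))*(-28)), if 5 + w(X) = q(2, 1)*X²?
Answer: I*√553769 ≈ 744.16*I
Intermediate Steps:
q(C, b) = -2*b
w(X) = -5 - 2*X² (w(X) = -5 + (-2*1)*X² = -5 - 2*X²)
√(-17*w(3*(-3 + (1 - 1*6)))*(-29) + (18*(-33))*(-28)) = √(-17*(-5 - 2*9*(-3 + (1 - 1*6))²)*(-29) + (18*(-33))*(-28)) = √(-17*(-5 - 2*9*(-3 + (1 - 6))²)*(-29) - 594*(-28)) = √(-17*(-5 - 2*9*(-3 - 5)²)*(-29) + 16632) = √(-17*(-5 - 2*(3*(-8))²)*(-29) + 16632) = √(-17*(-5 - 2*(-24)²)*(-29) + 16632) = √(-17*(-5 - 2*576)*(-29) + 16632) = √(-17*(-5 - 1152)*(-29) + 16632) = √(-17*(-1157)*(-29) + 16632) = √(19669*(-29) + 16632) = √(-570401 + 16632) = √(-553769) = I*√553769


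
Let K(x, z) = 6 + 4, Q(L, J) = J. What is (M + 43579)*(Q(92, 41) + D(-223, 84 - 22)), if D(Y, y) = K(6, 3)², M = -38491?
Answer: 717408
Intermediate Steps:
K(x, z) = 10
D(Y, y) = 100 (D(Y, y) = 10² = 100)
(M + 43579)*(Q(92, 41) + D(-223, 84 - 22)) = (-38491 + 43579)*(41 + 100) = 5088*141 = 717408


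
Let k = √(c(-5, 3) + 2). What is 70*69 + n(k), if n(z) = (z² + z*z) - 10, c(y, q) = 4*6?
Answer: 4872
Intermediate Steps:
c(y, q) = 24
k = √26 (k = √(24 + 2) = √26 ≈ 5.0990)
n(z) = -10 + 2*z² (n(z) = (z² + z²) - 10 = 2*z² - 10 = -10 + 2*z²)
70*69 + n(k) = 70*69 + (-10 + 2*(√26)²) = 4830 + (-10 + 2*26) = 4830 + (-10 + 52) = 4830 + 42 = 4872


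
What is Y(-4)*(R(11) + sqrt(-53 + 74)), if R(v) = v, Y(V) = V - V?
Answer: 0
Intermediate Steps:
Y(V) = 0
Y(-4)*(R(11) + sqrt(-53 + 74)) = 0*(11 + sqrt(-53 + 74)) = 0*(11 + sqrt(21)) = 0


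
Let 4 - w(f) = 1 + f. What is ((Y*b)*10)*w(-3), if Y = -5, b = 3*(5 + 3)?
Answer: -7200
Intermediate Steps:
b = 24 (b = 3*8 = 24)
w(f) = 3 - f (w(f) = 4 - (1 + f) = 4 + (-1 - f) = 3 - f)
((Y*b)*10)*w(-3) = (-5*24*10)*(3 - 1*(-3)) = (-120*10)*(3 + 3) = -1200*6 = -7200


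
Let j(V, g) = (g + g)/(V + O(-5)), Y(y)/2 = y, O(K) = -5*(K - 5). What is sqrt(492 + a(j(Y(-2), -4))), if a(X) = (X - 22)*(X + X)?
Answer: 6*sqrt(7343)/23 ≈ 22.354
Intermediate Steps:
O(K) = 25 - 5*K (O(K) = -5*(-5 + K) = 25 - 5*K)
Y(y) = 2*y
j(V, g) = 2*g/(50 + V) (j(V, g) = (g + g)/(V + (25 - 5*(-5))) = (2*g)/(V + (25 + 25)) = (2*g)/(V + 50) = (2*g)/(50 + V) = 2*g/(50 + V))
a(X) = 2*X*(-22 + X) (a(X) = (-22 + X)*(2*X) = 2*X*(-22 + X))
sqrt(492 + a(j(Y(-2), -4))) = sqrt(492 + 2*(2*(-4)/(50 + 2*(-2)))*(-22 + 2*(-4)/(50 + 2*(-2)))) = sqrt(492 + 2*(2*(-4)/(50 - 4))*(-22 + 2*(-4)/(50 - 4))) = sqrt(492 + 2*(2*(-4)/46)*(-22 + 2*(-4)/46)) = sqrt(492 + 2*(2*(-4)*(1/46))*(-22 + 2*(-4)*(1/46))) = sqrt(492 + 2*(-4/23)*(-22 - 4/23)) = sqrt(492 + 2*(-4/23)*(-510/23)) = sqrt(492 + 4080/529) = sqrt(264348/529) = 6*sqrt(7343)/23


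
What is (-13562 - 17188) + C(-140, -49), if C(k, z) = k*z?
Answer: -23890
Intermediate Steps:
(-13562 - 17188) + C(-140, -49) = (-13562 - 17188) - 140*(-49) = -30750 + 6860 = -23890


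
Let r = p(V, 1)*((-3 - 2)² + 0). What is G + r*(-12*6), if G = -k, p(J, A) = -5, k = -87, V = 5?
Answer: 9087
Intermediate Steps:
G = 87 (G = -1*(-87) = 87)
r = -125 (r = -5*((-3 - 2)² + 0) = -5*((-5)² + 0) = -5*(25 + 0) = -5*25 = -125)
G + r*(-12*6) = 87 - (-1500)*6 = 87 - 125*(-72) = 87 + 9000 = 9087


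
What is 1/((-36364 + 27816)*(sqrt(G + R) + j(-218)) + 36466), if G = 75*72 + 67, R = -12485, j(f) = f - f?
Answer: 18233/257061563314 + 23507*I*sqrt(58)/128530781657 ≈ 7.0929e-8 + 1.3928e-6*I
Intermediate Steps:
j(f) = 0
G = 5467 (G = 5400 + 67 = 5467)
1/((-36364 + 27816)*(sqrt(G + R) + j(-218)) + 36466) = 1/((-36364 + 27816)*(sqrt(5467 - 12485) + 0) + 36466) = 1/(-8548*(sqrt(-7018) + 0) + 36466) = 1/(-8548*(11*I*sqrt(58) + 0) + 36466) = 1/(-94028*I*sqrt(58) + 36466) = 1/(36466 - 94028*I*sqrt(58))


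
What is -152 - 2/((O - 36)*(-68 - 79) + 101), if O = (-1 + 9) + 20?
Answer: -194106/1277 ≈ -152.00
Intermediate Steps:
O = 28 (O = 8 + 20 = 28)
-152 - 2/((O - 36)*(-68 - 79) + 101) = -152 - 2/((28 - 36)*(-68 - 79) + 101) = -152 - 2/(-8*(-147) + 101) = -152 - 2/(1176 + 101) = -152 - 2/1277 = -194106/1277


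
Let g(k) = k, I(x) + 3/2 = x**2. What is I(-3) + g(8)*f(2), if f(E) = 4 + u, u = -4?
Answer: 15/2 ≈ 7.5000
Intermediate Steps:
f(E) = 0 (f(E) = 4 - 4 = 0)
I(x) = -3/2 + x**2
I(-3) + g(8)*f(2) = (-3/2 + (-3)**2) + 8*0 = (-3/2 + 9) + 0 = 15/2 + 0 = 15/2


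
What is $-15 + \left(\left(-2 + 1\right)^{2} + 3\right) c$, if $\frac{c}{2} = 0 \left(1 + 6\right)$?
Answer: $-15$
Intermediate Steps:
$c = 0$ ($c = 2 \cdot 0 \left(1 + 6\right) = 2 \cdot 0 \cdot 7 = 2 \cdot 0 = 0$)
$-15 + \left(\left(-2 + 1\right)^{2} + 3\right) c = -15 + \left(\left(-2 + 1\right)^{2} + 3\right) 0 = -15 + \left(\left(-1\right)^{2} + 3\right) 0 = -15 + \left(1 + 3\right) 0 = -15 + 4 \cdot 0 = -15 + 0 = -15$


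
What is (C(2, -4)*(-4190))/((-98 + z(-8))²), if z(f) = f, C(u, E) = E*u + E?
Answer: 12570/2809 ≈ 4.4749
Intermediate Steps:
C(u, E) = E + E*u
(C(2, -4)*(-4190))/((-98 + z(-8))²) = (-4*(1 + 2)*(-4190))/((-98 - 8)²) = (-4*3*(-4190))/((-106)²) = -12*(-4190)/11236 = 50280*(1/11236) = 12570/2809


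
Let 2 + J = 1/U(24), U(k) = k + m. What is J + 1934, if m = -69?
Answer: 86939/45 ≈ 1932.0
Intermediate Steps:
U(k) = -69 + k (U(k) = k - 69 = -69 + k)
J = -91/45 (J = -2 + 1/(-69 + 24) = -2 + 1/(-45) = -2 - 1/45 = -91/45 ≈ -2.0222)
J + 1934 = -91/45 + 1934 = 86939/45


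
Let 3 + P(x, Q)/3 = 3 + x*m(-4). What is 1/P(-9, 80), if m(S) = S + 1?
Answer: 1/81 ≈ 0.012346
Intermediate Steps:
m(S) = 1 + S
P(x, Q) = -9*x (P(x, Q) = -9 + 3*(3 + x*(1 - 4)) = -9 + 3*(3 + x*(-3)) = -9 + 3*(3 - 3*x) = -9 + (9 - 9*x) = -9*x)
1/P(-9, 80) = 1/(-9*(-9)) = 1/81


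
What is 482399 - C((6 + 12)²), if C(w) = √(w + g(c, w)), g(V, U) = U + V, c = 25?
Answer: 482399 - √673 ≈ 4.8237e+5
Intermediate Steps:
C(w) = √(25 + 2*w) (C(w) = √(w + (w + 25)) = √(w + (25 + w)) = √(25 + 2*w))
482399 - C((6 + 12)²) = 482399 - √(25 + 2*(6 + 12)²) = 482399 - √(25 + 2*18²) = 482399 - √(25 + 2*324) = 482399 - √(25 + 648) = 482399 - √673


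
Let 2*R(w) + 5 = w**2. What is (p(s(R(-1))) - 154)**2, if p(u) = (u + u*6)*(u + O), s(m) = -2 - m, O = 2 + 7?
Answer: 23716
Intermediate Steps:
O = 9
R(w) = -5/2 + w**2/2
p(u) = 7*u*(9 + u) (p(u) = (u + u*6)*(u + 9) = (u + 6*u)*(9 + u) = (7*u)*(9 + u) = 7*u*(9 + u))
(p(s(R(-1))) - 154)**2 = (7*(-2 - (-5/2 + (1/2)*(-1)**2))*(9 + (-2 - (-5/2 + (1/2)*(-1)**2))) - 154)**2 = (7*(-2 - (-5/2 + (1/2)*1))*(9 + (-2 - (-5/2 + (1/2)*1))) - 154)**2 = (7*(-2 - (-5/2 + 1/2))*(9 + (-2 - (-5/2 + 1/2))) - 154)**2 = (7*(-2 - 1*(-2))*(9 + (-2 - 1*(-2))) - 154)**2 = (7*(-2 + 2)*(9 + (-2 + 2)) - 154)**2 = (7*0*(9 + 0) - 154)**2 = (7*0*9 - 154)**2 = (0 - 154)**2 = (-154)**2 = 23716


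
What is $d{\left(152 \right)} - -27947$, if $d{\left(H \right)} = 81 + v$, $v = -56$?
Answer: $27972$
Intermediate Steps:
$d{\left(H \right)} = 25$ ($d{\left(H \right)} = 81 - 56 = 25$)
$d{\left(152 \right)} - -27947 = 25 - -27947 = 25 + 27947 = 27972$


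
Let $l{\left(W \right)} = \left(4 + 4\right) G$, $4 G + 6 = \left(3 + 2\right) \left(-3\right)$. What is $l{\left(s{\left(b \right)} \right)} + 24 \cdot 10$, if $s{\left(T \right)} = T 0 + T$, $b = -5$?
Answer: $198$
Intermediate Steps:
$s{\left(T \right)} = T$ ($s{\left(T \right)} = 0 + T = T$)
$G = - \frac{21}{4}$ ($G = - \frac{3}{2} + \frac{\left(3 + 2\right) \left(-3\right)}{4} = - \frac{3}{2} + \frac{5 \left(-3\right)}{4} = - \frac{3}{2} + \frac{1}{4} \left(-15\right) = - \frac{3}{2} - \frac{15}{4} = - \frac{21}{4} \approx -5.25$)
$l{\left(W \right)} = -42$ ($l{\left(W \right)} = \left(4 + 4\right) \left(- \frac{21}{4}\right) = 8 \left(- \frac{21}{4}\right) = -42$)
$l{\left(s{\left(b \right)} \right)} + 24 \cdot 10 = -42 + 24 \cdot 10 = -42 + 240 = 198$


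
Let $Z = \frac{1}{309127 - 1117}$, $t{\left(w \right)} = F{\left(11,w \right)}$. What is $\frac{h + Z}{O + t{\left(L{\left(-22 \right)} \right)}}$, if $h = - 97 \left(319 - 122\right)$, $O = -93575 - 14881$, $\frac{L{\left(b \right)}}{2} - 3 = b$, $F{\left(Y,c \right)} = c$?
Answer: $\frac{5885763089}{33417236940} \approx 0.17613$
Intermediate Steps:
$L{\left(b \right)} = 6 + 2 b$
$t{\left(w \right)} = w$
$O = -108456$
$h = -19109$ ($h = \left(-97\right) 197 = -19109$)
$Z = \frac{1}{308010} \approx 3.2466 \cdot 10^{-6}$
$\frac{h + Z}{O + t{\left(L{\left(-22 \right)} \right)}} = \frac{-19109 + \frac{1}{308010}}{-108456 + \left(6 + 2 \left(-22\right)\right)} = - \frac{5885763089}{308010 \left(-108456 + \left(6 - 44\right)\right)} = - \frac{5885763089}{308010 \left(-108456 - 38\right)} = - \frac{5885763089}{308010 \left(-108494\right)} = \left(- \frac{5885763089}{308010}\right) \left(- \frac{1}{108494}\right) = \frac{5885763089}{33417236940}$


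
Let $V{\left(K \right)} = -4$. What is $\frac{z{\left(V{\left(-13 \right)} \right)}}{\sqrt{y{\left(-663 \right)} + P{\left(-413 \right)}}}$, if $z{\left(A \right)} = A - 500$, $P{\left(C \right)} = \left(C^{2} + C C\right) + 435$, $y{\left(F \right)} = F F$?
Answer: $- \frac{252 \sqrt{781142}}{390571} \approx -0.57025$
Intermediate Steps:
$y{\left(F \right)} = F^{2}$
$P{\left(C \right)} = 435 + 2 C^{2}$ ($P{\left(C \right)} = \left(C^{2} + C^{2}\right) + 435 = 2 C^{2} + 435 = 435 + 2 C^{2}$)
$z{\left(A \right)} = -500 + A$ ($z{\left(A \right)} = A - 500 = -500 + A$)
$\frac{z{\left(V{\left(-13 \right)} \right)}}{\sqrt{y{\left(-663 \right)} + P{\left(-413 \right)}}} = \frac{-500 - 4}{\sqrt{\left(-663\right)^{2} + \left(435 + 2 \left(-413\right)^{2}\right)}} = - \frac{504}{\sqrt{439569 + \left(435 + 2 \cdot 170569\right)}} = - \frac{504}{\sqrt{439569 + \left(435 + 341138\right)}} = - \frac{504}{\sqrt{439569 + 341573}} = - \frac{504}{\sqrt{781142}} = - 504 \frac{\sqrt{781142}}{781142} = - \frac{252 \sqrt{781142}}{390571}$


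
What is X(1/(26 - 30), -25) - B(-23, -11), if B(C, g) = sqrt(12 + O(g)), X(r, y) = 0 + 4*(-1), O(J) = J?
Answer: -5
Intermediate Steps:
X(r, y) = -4 (X(r, y) = 0 - 4 = -4)
B(C, g) = sqrt(12 + g)
X(1/(26 - 30), -25) - B(-23, -11) = -4 - sqrt(12 - 11) = -4 - sqrt(1) = -4 - 1*1 = -4 - 1 = -5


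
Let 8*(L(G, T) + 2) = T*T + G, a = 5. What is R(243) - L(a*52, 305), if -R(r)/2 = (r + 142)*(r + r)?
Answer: -3087029/8 ≈ -3.8588e+5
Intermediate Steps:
R(r) = -4*r*(142 + r) (R(r) = -2*(r + 142)*(r + r) = -2*(142 + r)*2*r = -4*r*(142 + r))
L(G, T) = -2 + G/8 + T²/8 (L(G, T) = -2 + (T*T + G)/8 = -2 + (T² + G)/8 = -2 + (G + T²)/8 = -2 + (G/8 + T²/8) = -2 + G/8 + T²/8)
R(243) - L(a*52, 305) = -4*243*(142 + 243) - (-2 + (5*52)/8 + (⅛)*305²) = -4*243*385 - (-2 + (⅛)*260 + (⅛)*93025) = -374220 - (-2 + 65/2 + 93025/8) = -374220 - 1*93269/8 = -374220 - 93269/8 = -3087029/8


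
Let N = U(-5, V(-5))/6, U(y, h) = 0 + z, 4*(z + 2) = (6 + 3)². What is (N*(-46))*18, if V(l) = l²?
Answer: -5037/2 ≈ -2518.5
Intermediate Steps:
z = 73/4 (z = -2 + (6 + 3)²/4 = -2 + (¼)*9² = -2 + (¼)*81 = -2 + 81/4 = 73/4 ≈ 18.250)
U(y, h) = 73/4 (U(y, h) = 0 + 73/4 = 73/4)
N = 73/24 (N = (73/4)/6 = (73/4)*(⅙) = 73/24 ≈ 3.0417)
(N*(-46))*18 = ((73/24)*(-46))*18 = -1679/12*18 = -5037/2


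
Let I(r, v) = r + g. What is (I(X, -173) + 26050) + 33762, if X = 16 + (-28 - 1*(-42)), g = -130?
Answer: 59712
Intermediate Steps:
X = 30 (X = 16 + (-28 + 42) = 16 + 14 = 30)
I(r, v) = -130 + r (I(r, v) = r - 130 = -130 + r)
(I(X, -173) + 26050) + 33762 = ((-130 + 30) + 26050) + 33762 = (-100 + 26050) + 33762 = 25950 + 33762 = 59712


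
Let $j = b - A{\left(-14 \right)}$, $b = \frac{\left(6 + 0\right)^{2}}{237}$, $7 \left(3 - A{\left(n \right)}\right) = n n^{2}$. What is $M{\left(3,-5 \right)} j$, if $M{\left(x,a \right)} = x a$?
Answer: $\frac{467895}{79} \approx 5922.7$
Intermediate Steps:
$M{\left(x,a \right)} = a x$
$A{\left(n \right)} = 3 - \frac{n^{3}}{7}$ ($A{\left(n \right)} = 3 - \frac{n n^{2}}{7} = 3 - \frac{n^{3}}{7}$)
$b = \frac{12}{79}$ ($b = 6^{2} \cdot \frac{1}{237} = 36 \cdot \frac{1}{237} = \frac{12}{79} \approx 0.1519$)
$j = - \frac{31193}{79}$ ($j = \frac{12}{79} - \left(3 - \frac{\left(-14\right)^{3}}{7}\right) = \frac{12}{79} - \left(3 - -392\right) = \frac{12}{79} - \left(3 + 392\right) = \frac{12}{79} - 395 = - \frac{31193}{79} \approx -394.85$)
$M{\left(3,-5 \right)} j = \left(-5\right) 3 \left(- \frac{31193}{79}\right) = \left(-15\right) \left(- \frac{31193}{79}\right) = \frac{467895}{79}$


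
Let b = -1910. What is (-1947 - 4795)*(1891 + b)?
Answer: 128098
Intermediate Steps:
(-1947 - 4795)*(1891 + b) = (-1947 - 4795)*(1891 - 1910) = -6742*(-19) = 128098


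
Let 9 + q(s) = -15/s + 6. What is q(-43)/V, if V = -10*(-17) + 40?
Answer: -19/1505 ≈ -0.012625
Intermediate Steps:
V = 210 (V = 170 + 40 = 210)
q(s) = -3 - 15/s (q(s) = -9 + (-15/s + 6) = -9 + (6 - 15/s) = -3 - 15/s)
q(-43)/V = (-3 - 15/(-43))/210 = (-3 - 15*(-1/43))*(1/210) = (-3 + 15/43)*(1/210) = -114/43*1/210 = -19/1505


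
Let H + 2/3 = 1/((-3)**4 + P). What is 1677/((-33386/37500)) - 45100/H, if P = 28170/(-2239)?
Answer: 112188175506450/1667413691 ≈ 67283.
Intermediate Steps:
P = -28170/2239 (P = 28170*(-1/2239) = -28170/2239 ≈ -12.582)
H = -99887/153189 (H = -2/3 + 1/((-3)**4 - 28170/2239) = -2/3 + 1/(81 - 28170/2239) = -2/3 + 1/(153189/2239) = -2/3 + 2239/153189 = -99887/153189 ≈ -0.65205)
1677/((-33386/37500)) - 45100/H = 1677/((-33386/37500)) - 45100/(-99887/153189) = 1677/((-33386*1/37500)) - 45100*(-153189/99887) = 1677/(-16693/18750) + 6908823900/99887 = 1677*(-18750/16693) + 6908823900/99887 = -31443750/16693 + 6908823900/99887 = 112188175506450/1667413691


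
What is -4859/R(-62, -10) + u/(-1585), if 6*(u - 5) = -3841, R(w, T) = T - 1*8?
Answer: 3856474/14265 ≈ 270.35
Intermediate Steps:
R(w, T) = -8 + T (R(w, T) = T - 8 = -8 + T)
u = -3811/6 (u = 5 + (⅙)*(-3841) = 5 - 3841/6 = -3811/6 ≈ -635.17)
-4859/R(-62, -10) + u/(-1585) = -4859/(-8 - 10) - 3811/6/(-1585) = -4859/(-18) - 3811/6*(-1/1585) = -4859*(-1/18) + 3811/9510 = 4859/18 + 3811/9510 = 3856474/14265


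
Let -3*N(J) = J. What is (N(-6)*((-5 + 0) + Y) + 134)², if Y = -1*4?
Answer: 13456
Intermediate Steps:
Y = -4
N(J) = -J/3
(N(-6)*((-5 + 0) + Y) + 134)² = ((-⅓*(-6))*((-5 + 0) - 4) + 134)² = (2*(-5 - 4) + 134)² = (2*(-9) + 134)² = (-18 + 134)² = 116² = 13456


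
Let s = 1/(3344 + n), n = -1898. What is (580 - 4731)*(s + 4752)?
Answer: -28523152343/1446 ≈ -1.9726e+7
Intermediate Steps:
s = 1/1446 (s = 1/(3344 - 1898) = 1/1446 ≈ 0.00069156)
(580 - 4731)*(s + 4752) = (580 - 4731)*(1/1446 + 4752) = -4151*6871393/1446 = -28523152343/1446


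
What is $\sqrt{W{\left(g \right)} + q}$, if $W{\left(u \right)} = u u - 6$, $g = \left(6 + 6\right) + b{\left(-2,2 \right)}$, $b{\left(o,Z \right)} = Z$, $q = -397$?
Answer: $3 i \sqrt{23} \approx 14.387 i$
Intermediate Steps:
$g = 14$ ($g = \left(6 + 6\right) + 2 = 12 + 2 = 14$)
$W{\left(u \right)} = -6 + u^{2}$ ($W{\left(u \right)} = u^{2} - 6 = -6 + u^{2}$)
$\sqrt{W{\left(g \right)} + q} = \sqrt{\left(-6 + 14^{2}\right) - 397} = \sqrt{\left(-6 + 196\right) - 397} = \sqrt{190 - 397} = \sqrt{-207} = 3 i \sqrt{23}$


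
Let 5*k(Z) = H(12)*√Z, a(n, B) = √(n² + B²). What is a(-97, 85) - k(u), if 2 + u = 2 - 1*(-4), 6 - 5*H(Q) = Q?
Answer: 12/25 + √16634 ≈ 129.45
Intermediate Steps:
H(Q) = 6/5 - Q/5
a(n, B) = √(B² + n²)
u = 4 (u = -2 + (2 - 1*(-4)) = -2 + (2 + 4) = -2 + 6 = 4)
k(Z) = -6*√Z/25 (k(Z) = ((6/5 - ⅕*12)*√Z)/5 = ((6/5 - 12/5)*√Z)/5 = (-6*√Z/5)/5 = -6*√Z/25)
a(-97, 85) - k(u) = √(85² + (-97)²) - (-6)*√4/25 = √(7225 + 9409) - (-6)*2/25 = √16634 - 1*(-12/25) = √16634 + 12/25 = 12/25 + √16634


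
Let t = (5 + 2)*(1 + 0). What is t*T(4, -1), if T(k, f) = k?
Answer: 28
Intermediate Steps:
t = 7 (t = 7*1 = 7)
t*T(4, -1) = 7*4 = 28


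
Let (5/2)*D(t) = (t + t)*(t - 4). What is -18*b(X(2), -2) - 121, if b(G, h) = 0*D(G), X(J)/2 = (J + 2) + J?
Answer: -121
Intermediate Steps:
D(t) = 4*t*(-4 + t)/5 (D(t) = 2*((t + t)*(t - 4))/5 = 2*((2*t)*(-4 + t))/5 = 2*(2*t*(-4 + t))/5 = 4*t*(-4 + t)/5)
X(J) = 4 + 4*J (X(J) = 2*((J + 2) + J) = 2*((2 + J) + J) = 2*(2 + 2*J) = 4 + 4*J)
b(G, h) = 0 (b(G, h) = 0*(4*G*(-4 + G)/5) = 0)
-18*b(X(2), -2) - 121 = -18*0 - 121 = 0 - 121 = -121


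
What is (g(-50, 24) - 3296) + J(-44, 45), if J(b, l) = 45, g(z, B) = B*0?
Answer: -3251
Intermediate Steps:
g(z, B) = 0
(g(-50, 24) - 3296) + J(-44, 45) = (0 - 3296) + 45 = -3296 + 45 = -3251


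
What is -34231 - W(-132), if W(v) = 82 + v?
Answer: -34181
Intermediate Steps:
-34231 - W(-132) = -34231 - (82 - 132) = -34231 - 1*(-50) = -34231 + 50 = -34181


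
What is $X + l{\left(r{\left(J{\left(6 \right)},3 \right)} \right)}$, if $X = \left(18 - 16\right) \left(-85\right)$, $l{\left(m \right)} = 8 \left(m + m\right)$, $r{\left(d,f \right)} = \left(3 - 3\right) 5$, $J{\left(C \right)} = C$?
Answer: $-170$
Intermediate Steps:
$r{\left(d,f \right)} = 0$ ($r{\left(d,f \right)} = 0 \cdot 5 = 0$)
$l{\left(m \right)} = 16 m$ ($l{\left(m \right)} = 8 \cdot 2 m = 16 m$)
$X = -170$ ($X = 2 \left(-85\right) = -170$)
$X + l{\left(r{\left(J{\left(6 \right)},3 \right)} \right)} = -170 + 16 \cdot 0 = -170 + 0 = -170$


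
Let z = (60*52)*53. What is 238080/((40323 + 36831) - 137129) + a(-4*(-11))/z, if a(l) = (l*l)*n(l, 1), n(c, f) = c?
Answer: -85649996/24793665 ≈ -3.4545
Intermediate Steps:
z = 165360 (z = 3120*53 = 165360)
a(l) = l**3 (a(l) = (l*l)*l = l**2*l = l**3)
238080/((40323 + 36831) - 137129) + a(-4*(-11))/z = 238080/((40323 + 36831) - 137129) + (-4*(-11))**3/165360 = 238080/(77154 - 137129) + 44**3*(1/165360) = 238080/(-59975) + 85184*(1/165360) = 238080*(-1/59975) + 5324/10335 = -47616/11995 + 5324/10335 = -85649996/24793665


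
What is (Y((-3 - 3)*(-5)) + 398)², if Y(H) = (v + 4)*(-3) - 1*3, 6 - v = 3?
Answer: 139876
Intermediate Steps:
v = 3 (v = 6 - 1*3 = 6 - 3 = 3)
Y(H) = -24 (Y(H) = (3 + 4)*(-3) - 1*3 = 7*(-3) - 3 = -21 - 3 = -24)
(Y((-3 - 3)*(-5)) + 398)² = (-24 + 398)² = 374² = 139876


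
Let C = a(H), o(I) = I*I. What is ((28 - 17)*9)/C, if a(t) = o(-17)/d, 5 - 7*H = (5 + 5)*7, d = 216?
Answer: 21384/289 ≈ 73.993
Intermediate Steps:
o(I) = I²
H = -65/7 (H = 5/7 - (5 + 5)*7/7 = 5/7 - 10*7/7 = 5/7 - ⅐*70 = 5/7 - 10 = -65/7 ≈ -9.2857)
a(t) = 289/216 (a(t) = (-17)²/216 = 289*(1/216) = 289/216)
C = 289/216 ≈ 1.3380
((28 - 17)*9)/C = ((28 - 17)*9)/(289/216) = (11*9)*(216/289) = 99*(216/289) = 21384/289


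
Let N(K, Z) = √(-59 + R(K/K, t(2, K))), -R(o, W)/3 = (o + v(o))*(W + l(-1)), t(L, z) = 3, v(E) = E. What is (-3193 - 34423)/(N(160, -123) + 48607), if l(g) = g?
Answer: -228550114/295330065 + 4702*I*√71/295330065 ≈ -0.77388 + 0.00013415*I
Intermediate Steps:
R(o, W) = -6*o*(-1 + W) (R(o, W) = -3*(o + o)*(W - 1) = -3*2*o*(-1 + W) = -6*o*(-1 + W))
N(K, Z) = I*√71 (N(K, Z) = √(-59 + 6*(K/K)*(1 - 1*3)) = √(-59 + 6*1*(1 - 3)) = √(-59 + 6*1*(-2)) = √(-59 - 12) = √(-71) = I*√71)
(-3193 - 34423)/(N(160, -123) + 48607) = (-3193 - 34423)/(I*√71 + 48607) = -37616/(48607 + I*√71)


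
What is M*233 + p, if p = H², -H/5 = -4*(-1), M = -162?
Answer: -37346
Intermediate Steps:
H = -20 (H = -(-20)*(-1) = -5*4 = -20)
p = 400 (p = (-20)² = 400)
M*233 + p = -162*233 + 400 = -37746 + 400 = -37346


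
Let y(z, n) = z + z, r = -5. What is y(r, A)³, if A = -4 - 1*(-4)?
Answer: -1000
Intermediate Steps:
A = 0 (A = -4 + 4 = 0)
y(z, n) = 2*z
y(r, A)³ = (2*(-5))³ = (-10)³ = -1000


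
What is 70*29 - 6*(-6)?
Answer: 2066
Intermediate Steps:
70*29 - 6*(-6) = 2030 + 36 = 2066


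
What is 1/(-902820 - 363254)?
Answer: -1/1266074 ≈ -7.8984e-7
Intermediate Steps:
1/(-902820 - 363254) = 1/(-1266074) = -1/1266074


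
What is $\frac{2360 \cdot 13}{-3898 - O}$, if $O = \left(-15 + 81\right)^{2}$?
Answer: $- \frac{15340}{4127} \approx -3.717$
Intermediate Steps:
$O = 4356$ ($O = 66^{2} = 4356$)
$\frac{2360 \cdot 13}{-3898 - O} = \frac{2360 \cdot 13}{-3898 - 4356} = \frac{30680}{-3898 - 4356} = \frac{30680}{-8254} = 30680 \left(- \frac{1}{8254}\right) = - \frac{15340}{4127}$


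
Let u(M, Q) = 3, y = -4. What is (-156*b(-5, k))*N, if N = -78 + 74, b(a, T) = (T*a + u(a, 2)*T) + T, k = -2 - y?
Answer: -1248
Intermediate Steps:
k = 2 (k = -2 - 1*(-4) = -2 + 4 = 2)
b(a, T) = 4*T + T*a (b(a, T) = (T*a + 3*T) + T = (3*T + T*a) + T = 4*T + T*a)
N = -4
(-156*b(-5, k))*N = -312*(4 - 5)*(-4) = -312*(-1)*(-4) = -156*(-2)*(-4) = 312*(-4) = -1248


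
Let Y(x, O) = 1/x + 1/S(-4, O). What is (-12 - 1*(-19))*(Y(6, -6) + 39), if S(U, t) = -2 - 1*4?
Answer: 273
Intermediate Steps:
S(U, t) = -6 (S(U, t) = -2 - 4 = -6)
Y(x, O) = -1/6 + 1/x (Y(x, O) = 1/x + 1/(-6) = 1/x + 1*(-1/6) = 1/x - 1/6 = -1/6 + 1/x)
(-12 - 1*(-19))*(Y(6, -6) + 39) = (-12 - 1*(-19))*((1/6)*(6 - 1*6)/6 + 39) = (-12 + 19)*((1/6)*(1/6)*(6 - 6) + 39) = 7*((1/6)*(1/6)*0 + 39) = 7*(0 + 39) = 7*39 = 273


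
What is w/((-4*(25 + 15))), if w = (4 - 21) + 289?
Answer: -17/10 ≈ -1.7000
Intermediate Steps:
w = 272 (w = -17 + 289 = 272)
w/((-4*(25 + 15))) = 272/((-4*(25 + 15))) = 272/((-4*40)) = 272/(-160) = 272*(-1/160) = -17/10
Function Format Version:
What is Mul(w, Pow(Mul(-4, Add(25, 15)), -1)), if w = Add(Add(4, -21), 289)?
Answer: Rational(-17, 10) ≈ -1.7000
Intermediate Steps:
w = 272 (w = Add(-17, 289) = 272)
Mul(w, Pow(Mul(-4, Add(25, 15)), -1)) = Mul(272, Pow(Mul(-4, Add(25, 15)), -1)) = Mul(272, Pow(Mul(-4, 40), -1)) = Mul(272, Pow(-160, -1)) = Mul(272, Rational(-1, 160)) = Rational(-17, 10)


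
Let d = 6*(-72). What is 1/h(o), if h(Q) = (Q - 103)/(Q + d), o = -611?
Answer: 149/102 ≈ 1.4608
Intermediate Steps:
d = -432
h(Q) = (-103 + Q)/(-432 + Q) (h(Q) = (Q - 103)/(Q - 432) = (-103 + Q)/(-432 + Q))
1/h(o) = 1/((-103 - 611)/(-432 - 611)) = 1/(-714/(-1043)) = 1/(-1/1043*(-714)) = 1/(102/149) = 149/102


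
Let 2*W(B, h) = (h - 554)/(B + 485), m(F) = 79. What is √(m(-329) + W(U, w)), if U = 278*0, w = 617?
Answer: √74392210/970 ≈ 8.8918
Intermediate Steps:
U = 0
W(B, h) = (-554 + h)/(2*(485 + B)) (W(B, h) = ((h - 554)/(B + 485))/2 = ((-554 + h)/(485 + B))/2 = (-554 + h)/(2*(485 + B)))
√(m(-329) + W(U, w)) = √(79 + (-554 + 617)/(2*(485 + 0))) = √(79 + (½)*63/485) = √(79 + (½)*(1/485)*63) = √(79 + 63/970) = √(76693/970) = √74392210/970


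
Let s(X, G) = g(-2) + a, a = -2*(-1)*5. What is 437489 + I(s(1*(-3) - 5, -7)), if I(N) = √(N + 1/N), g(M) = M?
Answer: 437489 + √130/4 ≈ 4.3749e+5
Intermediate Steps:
a = 10 (a = 2*5 = 10)
s(X, G) = 8 (s(X, G) = -2 + 10 = 8)
437489 + I(s(1*(-3) - 5, -7)) = 437489 + √(8 + 1/8) = 437489 + √(8 + ⅛) = 437489 + √(65/8) = 437489 + √130/4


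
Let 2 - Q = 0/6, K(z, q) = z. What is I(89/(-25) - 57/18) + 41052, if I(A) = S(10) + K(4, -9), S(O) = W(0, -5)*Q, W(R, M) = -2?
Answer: 41052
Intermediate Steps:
Q = 2 (Q = 2 - 0/6 = 2 - 1*0 = 2 + 0 = 2)
S(O) = -4 (S(O) = -2*2 = -4)
I(A) = 0 (I(A) = -4 + 4 = 0)
I(89/(-25) - 57/18) + 41052 = 0 + 41052 = 41052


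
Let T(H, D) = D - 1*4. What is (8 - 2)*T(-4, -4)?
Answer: -48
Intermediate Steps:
T(H, D) = -4 + D (T(H, D) = D - 4 = -4 + D)
(8 - 2)*T(-4, -4) = (8 - 2)*(-4 - 4) = 6*(-8) = -48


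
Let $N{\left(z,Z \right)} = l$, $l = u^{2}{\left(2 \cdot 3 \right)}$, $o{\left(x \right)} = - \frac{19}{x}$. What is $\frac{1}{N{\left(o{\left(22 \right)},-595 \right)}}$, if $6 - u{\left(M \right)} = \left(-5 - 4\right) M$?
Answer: $\frac{1}{3600} \approx 0.00027778$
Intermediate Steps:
$u{\left(M \right)} = 6 + 9 M$ ($u{\left(M \right)} = 6 - \left(-5 - 4\right) M = 6 - - 9 M = 6 + 9 M$)
$l = 3600$ ($l = \left(6 + 9 \cdot 2 \cdot 3\right)^{2} = \left(6 + 9 \cdot 6\right)^{2} = \left(6 + 54\right)^{2} = 60^{2} = 3600$)
$N{\left(z,Z \right)} = 3600$
$\frac{1}{N{\left(o{\left(22 \right)},-595 \right)}} = \frac{1}{3600}$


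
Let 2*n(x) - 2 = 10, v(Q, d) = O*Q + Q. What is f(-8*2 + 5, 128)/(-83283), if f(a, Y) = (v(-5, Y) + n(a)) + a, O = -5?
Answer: -5/27761 ≈ -0.00018011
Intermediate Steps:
v(Q, d) = -4*Q (v(Q, d) = -5*Q + Q = -4*Q)
n(x) = 6 (n(x) = 1 + (1/2)*10 = 1 + 5 = 6)
f(a, Y) = 26 + a (f(a, Y) = (-4*(-5) + 6) + a = (20 + 6) + a = 26 + a)
f(-8*2 + 5, 128)/(-83283) = (26 + (-8*2 + 5))/(-83283) = (26 + (-16 + 5))*(-1/83283) = (26 - 11)*(-1/83283) = 15*(-1/83283) = -5/27761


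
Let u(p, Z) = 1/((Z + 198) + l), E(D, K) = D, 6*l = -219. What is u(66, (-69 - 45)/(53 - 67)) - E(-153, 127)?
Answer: 363389/2375 ≈ 153.01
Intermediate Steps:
l = -73/2 (l = (1/6)*(-219) = -73/2 ≈ -36.500)
u(p, Z) = 1/(323/2 + Z) (u(p, Z) = 1/((Z + 198) - 73/2) = 1/((198 + Z) - 73/2) = 1/(323/2 + Z))
u(66, (-69 - 45)/(53 - 67)) - E(-153, 127) = 2/(323 + 2*((-69 - 45)/(53 - 67))) - 1*(-153) = 2/(323 + 2*(-114/(-14))) + 153 = 2/(323 + 2*(-114*(-1/14))) + 153 = 2/(323 + 2*(57/7)) + 153 = 2/(323 + 114/7) + 153 = 2/(2375/7) + 153 = 2*(7/2375) + 153 = 14/2375 + 153 = 363389/2375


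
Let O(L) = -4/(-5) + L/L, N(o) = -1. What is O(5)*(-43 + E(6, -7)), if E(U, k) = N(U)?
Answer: -396/5 ≈ -79.200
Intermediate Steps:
O(L) = 9/5 (O(L) = -4*(-⅕) + 1 = ⅘ + 1 = 9/5)
E(U, k) = -1
O(5)*(-43 + E(6, -7)) = 9*(-43 - 1)/5 = (9/5)*(-44) = -396/5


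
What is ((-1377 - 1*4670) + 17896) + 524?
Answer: 12373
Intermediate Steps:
((-1377 - 1*4670) + 17896) + 524 = ((-1377 - 4670) + 17896) + 524 = (-6047 + 17896) + 524 = 11849 + 524 = 12373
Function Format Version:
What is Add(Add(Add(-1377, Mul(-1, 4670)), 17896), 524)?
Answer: 12373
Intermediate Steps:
Add(Add(Add(-1377, Mul(-1, 4670)), 17896), 524) = Add(Add(Add(-1377, -4670), 17896), 524) = Add(Add(-6047, 17896), 524) = Add(11849, 524) = 12373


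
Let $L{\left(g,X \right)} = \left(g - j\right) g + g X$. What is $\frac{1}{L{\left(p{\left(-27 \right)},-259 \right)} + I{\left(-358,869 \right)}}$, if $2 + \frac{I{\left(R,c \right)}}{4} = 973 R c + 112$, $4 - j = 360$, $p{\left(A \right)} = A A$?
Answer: $- \frac{1}{1210206390} \approx -8.2631 \cdot 10^{-10}$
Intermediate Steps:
$p{\left(A \right)} = A^{2}$
$j = -356$ ($j = 4 - 360 = -356$)
$L{\left(g,X \right)} = X g + g \left(356 + g\right)$ ($L{\left(g,X \right)} = \left(g - -356\right) g + g X = \left(g + 356\right) g + X g = \left(356 + g\right) g + X g = g \left(356 + g\right) + X g = X g + g \left(356 + g\right)$)
$I{\left(R,c \right)} = 440 + 3892 R c$ ($I{\left(R,c \right)} = -8 + 4 \left(973 R c + 112\right) = -8 + 4 \left(112 + 973 R c\right) = -8 + \left(448 + 3892 R c\right) = 440 + 3892 R c$)
$\frac{1}{L{\left(p{\left(-27 \right)},-259 \right)} + I{\left(-358,869 \right)}} = \frac{1}{\left(-27\right)^{2} \left(356 - 259 + \left(-27\right)^{2}\right) + \left(440 + 3892 \left(-358\right) 869\right)} = \frac{1}{729 \left(356 - 259 + 729\right) + \left(440 - 1210808984\right)} = \frac{1}{729 \cdot 826 - 1210808544} = \frac{1}{602154 - 1210808544} = \frac{1}{-1210206390} = - \frac{1}{1210206390}$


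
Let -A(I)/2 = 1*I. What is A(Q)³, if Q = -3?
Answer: 216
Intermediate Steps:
A(I) = -2*I
A(Q)³ = (-2*(-3))³ = 6³ = 216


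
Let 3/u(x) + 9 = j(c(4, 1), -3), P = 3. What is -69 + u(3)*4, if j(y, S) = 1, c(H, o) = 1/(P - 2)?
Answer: -141/2 ≈ -70.500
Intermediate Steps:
c(H, o) = 1 (c(H, o) = 1/(3 - 2) = 1/1 = 1)
u(x) = -3/8 (u(x) = 3/(-9 + 1) = 3/(-8) = 3*(-⅛) = -3/8)
-69 + u(3)*4 = -69 - 3/8*4 = -69 - 3/2 = -141/2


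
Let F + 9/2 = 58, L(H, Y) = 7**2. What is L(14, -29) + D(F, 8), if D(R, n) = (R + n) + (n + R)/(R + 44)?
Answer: 14447/130 ≈ 111.13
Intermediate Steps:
L(H, Y) = 49
F = 107/2 (F = -9/2 + 58 = 107/2 ≈ 53.500)
D(R, n) = R + n + (R + n)/(44 + R) (D(R, n) = (R + n) + (R + n)/(44 + R) = R + n + (R + n)/(44 + R))
L(14, -29) + D(F, 8) = 49 + ((107/2)**2 + 45*(107/2) + 45*8 + (107/2)*8)/(44 + 107/2) = 49 + (11449/4 + 4815/2 + 360 + 428)/(195/2) = 49 + (2/195)*(24231/4) = 49 + 8077/130 = 14447/130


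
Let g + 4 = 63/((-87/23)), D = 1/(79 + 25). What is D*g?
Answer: -599/3016 ≈ -0.19861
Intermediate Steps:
D = 1/104 ≈ 0.0096154
g = -599/29 (g = -4 + 63/((-87/23)) = -4 + 63/((-87*1/23)) = -4 + 63/(-87/23) = -4 + 63*(-23/87) = -4 - 483/29 = -599/29 ≈ -20.655)
D*g = (1/104)*(-599/29) = -599/3016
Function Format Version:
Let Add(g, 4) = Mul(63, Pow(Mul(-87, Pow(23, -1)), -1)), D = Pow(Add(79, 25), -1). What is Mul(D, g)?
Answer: Rational(-599, 3016) ≈ -0.19861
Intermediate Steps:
D = Rational(1, 104) (D = Pow(104, -1) = Rational(1, 104) ≈ 0.0096154)
g = Rational(-599, 29) (g = Add(-4, Mul(63, Pow(Mul(-87, Pow(23, -1)), -1))) = Add(-4, Mul(63, Pow(Mul(-87, Rational(1, 23)), -1))) = Add(-4, Mul(63, Pow(Rational(-87, 23), -1))) = Add(-4, Mul(63, Rational(-23, 87))) = Add(-4, Rational(-483, 29)) = Rational(-599, 29) ≈ -20.655)
Mul(D, g) = Mul(Rational(1, 104), Rational(-599, 29)) = Rational(-599, 3016)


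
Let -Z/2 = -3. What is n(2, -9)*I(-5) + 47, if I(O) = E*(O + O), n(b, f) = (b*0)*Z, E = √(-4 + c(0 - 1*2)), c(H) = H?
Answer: 47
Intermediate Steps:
Z = 6 (Z = -2*(-3) = 6)
E = I*√6 (E = √(-4 + (0 - 1*2)) = √(-4 + (0 - 2)) = √(-4 - 2) = √(-6) = I*√6 ≈ 2.4495*I)
n(b, f) = 0 (n(b, f) = (b*0)*6 = 0*6 = 0)
I(O) = 2*I*O*√6 (I(O) = (I*√6)*(O + O) = (I*√6)*(2*O) = 2*I*O*√6)
n(2, -9)*I(-5) + 47 = 0*(2*I*(-5)*√6) + 47 = 0*(-10*I*√6) + 47 = 0 + 47 = 47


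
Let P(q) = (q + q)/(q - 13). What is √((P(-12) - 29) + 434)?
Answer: √10149/5 ≈ 20.148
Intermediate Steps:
P(q) = 2*q/(-13 + q) (P(q) = (2*q)/(-13 + q) = 2*q/(-13 + q))
√((P(-12) - 29) + 434) = √((2*(-12)/(-13 - 12) - 29) + 434) = √((2*(-12)/(-25) - 29) + 434) = √((2*(-12)*(-1/25) - 29) + 434) = √((24/25 - 29) + 434) = √(-701/25 + 434) = √(10149/25) = √10149/5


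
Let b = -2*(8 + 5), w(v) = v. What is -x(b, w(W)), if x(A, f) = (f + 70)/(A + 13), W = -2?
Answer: 68/13 ≈ 5.2308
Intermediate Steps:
b = -26 (b = -2*13 = -26)
x(A, f) = (70 + f)/(13 + A)
-x(b, w(W)) = -(70 - 2)/(13 - 26) = -68/(-13) = -(-1)*68/13 = -1*(-68/13) = 68/13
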